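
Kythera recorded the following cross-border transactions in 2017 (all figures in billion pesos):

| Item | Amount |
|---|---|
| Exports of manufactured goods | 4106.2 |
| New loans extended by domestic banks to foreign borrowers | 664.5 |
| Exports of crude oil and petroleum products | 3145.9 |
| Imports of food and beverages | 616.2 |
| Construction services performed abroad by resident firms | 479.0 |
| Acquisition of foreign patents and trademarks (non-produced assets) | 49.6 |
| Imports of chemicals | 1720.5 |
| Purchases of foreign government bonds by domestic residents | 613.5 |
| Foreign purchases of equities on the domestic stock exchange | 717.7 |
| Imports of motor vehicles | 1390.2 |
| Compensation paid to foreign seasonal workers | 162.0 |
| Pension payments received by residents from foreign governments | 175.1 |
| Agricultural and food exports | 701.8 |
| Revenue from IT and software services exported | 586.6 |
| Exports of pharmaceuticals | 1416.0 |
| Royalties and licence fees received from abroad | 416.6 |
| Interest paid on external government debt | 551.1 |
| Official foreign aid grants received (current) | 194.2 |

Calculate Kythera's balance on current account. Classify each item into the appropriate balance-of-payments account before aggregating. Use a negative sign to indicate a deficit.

6781.4

Goods: 4106.2 + 1416.0 + 701.8 + 3145.9 - 616.2 - 1720.5 - 1390.2 = 5643.0
Services: 479.0 + 416.6 + 586.6 = 1482.2
Primary income: -551.1 - 162.0 = -713.1
Secondary income: 194.2 + 175.1 = 369.3
Current account = 5643.0 + 1482.2 + (-713.1) + 369.3 = 6781.4
(Excluded from the current account — financial account: new loans extended by domestic banks to foreign borrowers 664.5, purchases of foreign government bonds by domestic residents 613.5, foreign purchases of equities on the domestic stock exchange 717.7; capital account: acquisition of foreign patents and trademarks (non-produced assets) 49.6.)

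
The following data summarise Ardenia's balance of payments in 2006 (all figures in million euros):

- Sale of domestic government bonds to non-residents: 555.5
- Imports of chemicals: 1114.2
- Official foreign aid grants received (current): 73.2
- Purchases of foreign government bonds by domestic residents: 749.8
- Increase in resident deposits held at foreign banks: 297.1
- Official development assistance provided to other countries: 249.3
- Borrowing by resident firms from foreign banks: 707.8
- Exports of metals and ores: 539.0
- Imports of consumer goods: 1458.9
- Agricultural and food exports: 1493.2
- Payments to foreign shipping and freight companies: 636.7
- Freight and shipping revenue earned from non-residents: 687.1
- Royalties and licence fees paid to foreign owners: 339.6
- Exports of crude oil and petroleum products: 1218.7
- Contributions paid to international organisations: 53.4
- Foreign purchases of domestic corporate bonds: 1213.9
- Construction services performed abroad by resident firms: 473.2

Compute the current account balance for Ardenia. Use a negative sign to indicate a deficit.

632.3

Goods: 1218.7 - 1458.9 - 1114.2 + 1493.2 + 539.0 = 677.8
Services: 687.1 + 473.2 - 339.6 - 636.7 = 184.0
Secondary income: 73.2 - 249.3 - 53.4 = -229.5
Current account = 677.8 + 184.0 + (-229.5) = 632.3
(Excluded from the current account — financial account: sale of domestic government bonds to non-residents 555.5, purchases of foreign government bonds by domestic residents 749.8, increase in resident deposits held at foreign banks 297.1, borrowing by resident firms from foreign banks 707.8, foreign purchases of domestic corporate bonds 1213.9.)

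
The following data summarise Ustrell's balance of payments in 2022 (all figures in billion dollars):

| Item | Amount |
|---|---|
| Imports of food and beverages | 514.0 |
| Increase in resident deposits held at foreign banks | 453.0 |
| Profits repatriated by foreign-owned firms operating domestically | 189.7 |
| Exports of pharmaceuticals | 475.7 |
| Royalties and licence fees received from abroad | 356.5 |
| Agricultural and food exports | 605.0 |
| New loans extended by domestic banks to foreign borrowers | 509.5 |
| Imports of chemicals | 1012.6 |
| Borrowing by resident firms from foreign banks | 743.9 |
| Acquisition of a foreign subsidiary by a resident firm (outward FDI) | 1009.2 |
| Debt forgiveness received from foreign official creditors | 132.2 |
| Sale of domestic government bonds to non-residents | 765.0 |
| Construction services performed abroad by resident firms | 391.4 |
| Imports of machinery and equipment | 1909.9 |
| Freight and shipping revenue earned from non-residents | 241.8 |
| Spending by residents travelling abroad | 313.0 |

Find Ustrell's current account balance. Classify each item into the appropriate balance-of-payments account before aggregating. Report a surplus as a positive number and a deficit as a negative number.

-1868.8

Goods: 605.0 - 514.0 + 475.7 - 1909.9 - 1012.6 = -2355.8
Services: -313.0 + 391.4 + 356.5 + 241.8 = 676.7
Primary income: -189.7
Current account = (-2355.8) + 676.7 + (-189.7) = -1868.8
(Excluded from the current account — financial account: increase in resident deposits held at foreign banks 453.0, new loans extended by domestic banks to foreign borrowers 509.5, borrowing by resident firms from foreign banks 743.9, acquisition of a foreign subsidiary by a resident firm (outward FDI) 1009.2, sale of domestic government bonds to non-residents 765.0; capital account: debt forgiveness received from foreign official creditors 132.2.)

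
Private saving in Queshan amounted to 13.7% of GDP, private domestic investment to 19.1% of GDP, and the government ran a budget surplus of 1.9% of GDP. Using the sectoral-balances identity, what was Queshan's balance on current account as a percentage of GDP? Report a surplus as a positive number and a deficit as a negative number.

-3.5

By the sectoral-balances identity, CA = (S_private - I) + (T - G).
Private balance = 13.7 - 19.1 = -5.4
Government balance (T - G) = 1.9
CA = -5.4 + 1.9 = -3.5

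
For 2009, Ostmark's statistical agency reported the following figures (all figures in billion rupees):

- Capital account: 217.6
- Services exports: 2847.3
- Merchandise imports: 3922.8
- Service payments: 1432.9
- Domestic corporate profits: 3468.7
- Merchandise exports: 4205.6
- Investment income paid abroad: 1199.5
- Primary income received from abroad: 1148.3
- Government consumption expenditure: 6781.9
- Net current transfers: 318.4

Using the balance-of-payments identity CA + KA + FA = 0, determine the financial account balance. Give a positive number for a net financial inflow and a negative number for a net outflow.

-2182.0

Goods balance = 4205.6 - 3922.8 = 282.8
Services balance = 2847.3 - 1432.9 = 1414.4
Trade balance (goods + services) = 282.8 + 1414.4 = 1697.2
Net primary income = 1148.3 - 1199.5 = -51.2
Net secondary income = 318.4
Current account = 1697.2 + (-51.2) + 318.4 = 1964.4
Financial account = -(1964.4 + 217.6) = -2182.0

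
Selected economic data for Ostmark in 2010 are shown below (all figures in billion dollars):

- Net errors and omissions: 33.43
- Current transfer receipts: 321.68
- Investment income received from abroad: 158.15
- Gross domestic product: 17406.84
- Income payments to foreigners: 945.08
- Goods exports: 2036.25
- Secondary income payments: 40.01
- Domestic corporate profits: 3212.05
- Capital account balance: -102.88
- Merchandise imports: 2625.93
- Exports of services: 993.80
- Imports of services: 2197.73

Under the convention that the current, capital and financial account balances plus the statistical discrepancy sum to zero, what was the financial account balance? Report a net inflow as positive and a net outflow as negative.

Goods balance = 2036.25 - 2625.93 = -589.68
Services balance = 993.80 - 2197.73 = -1203.93
Trade balance (goods + services) = -589.68 + (-1203.93) = -1793.61
Net primary income = 158.15 - 945.08 = -786.93
Net secondary income = 321.68 - 40.01 = 281.67
Current account = -1793.61 + (-786.93) + 281.67 = -2298.87
Financial account = -(-2298.87 + (-102.88) + 33.43) = 2368.32

2368.32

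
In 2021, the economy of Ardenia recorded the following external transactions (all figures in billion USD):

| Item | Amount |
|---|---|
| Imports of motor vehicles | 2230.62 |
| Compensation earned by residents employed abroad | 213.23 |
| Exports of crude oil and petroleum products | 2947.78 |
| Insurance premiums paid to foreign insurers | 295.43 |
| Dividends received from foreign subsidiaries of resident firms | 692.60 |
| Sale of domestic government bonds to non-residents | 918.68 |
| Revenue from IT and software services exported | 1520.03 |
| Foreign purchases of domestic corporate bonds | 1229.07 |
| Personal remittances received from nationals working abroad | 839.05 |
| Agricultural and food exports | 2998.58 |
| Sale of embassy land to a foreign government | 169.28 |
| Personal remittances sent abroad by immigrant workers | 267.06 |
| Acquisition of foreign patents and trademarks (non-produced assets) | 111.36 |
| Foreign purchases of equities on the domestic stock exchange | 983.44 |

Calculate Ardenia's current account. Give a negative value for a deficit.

Goods: 2998.58 - 2230.62 + 2947.78 = 3715.74
Services: 1520.03 - 295.43 = 1224.60
Primary income: 692.60 + 213.23 = 905.83
Secondary income: -267.06 + 839.05 = 571.99
Current account = 3715.74 + 1224.60 + 905.83 + 571.99 = 6418.16
(Excluded from the current account — financial account: sale of domestic government bonds to non-residents 918.68, foreign purchases of domestic corporate bonds 1229.07, foreign purchases of equities on the domestic stock exchange 983.44; capital account: sale of embassy land to a foreign government 169.28, acquisition of foreign patents and trademarks (non-produced assets) 111.36.)

6418.16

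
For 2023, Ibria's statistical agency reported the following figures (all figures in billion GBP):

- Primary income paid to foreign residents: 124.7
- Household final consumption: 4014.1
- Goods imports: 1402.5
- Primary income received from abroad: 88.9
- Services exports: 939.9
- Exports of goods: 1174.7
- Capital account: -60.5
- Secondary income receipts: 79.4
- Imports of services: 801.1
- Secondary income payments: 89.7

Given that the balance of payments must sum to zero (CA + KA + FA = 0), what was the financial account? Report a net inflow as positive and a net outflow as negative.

195.6

Goods balance = 1174.7 - 1402.5 = -227.8
Services balance = 939.9 - 801.1 = 138.8
Trade balance (goods + services) = -227.8 + 138.8 = -89.0
Net primary income = 88.9 - 124.7 = -35.8
Net secondary income = 79.4 - 89.7 = -10.3
Current account = -89.0 + (-35.8) + (-10.3) = -135.1
Financial account = -(-135.1 + (-60.5)) = 195.6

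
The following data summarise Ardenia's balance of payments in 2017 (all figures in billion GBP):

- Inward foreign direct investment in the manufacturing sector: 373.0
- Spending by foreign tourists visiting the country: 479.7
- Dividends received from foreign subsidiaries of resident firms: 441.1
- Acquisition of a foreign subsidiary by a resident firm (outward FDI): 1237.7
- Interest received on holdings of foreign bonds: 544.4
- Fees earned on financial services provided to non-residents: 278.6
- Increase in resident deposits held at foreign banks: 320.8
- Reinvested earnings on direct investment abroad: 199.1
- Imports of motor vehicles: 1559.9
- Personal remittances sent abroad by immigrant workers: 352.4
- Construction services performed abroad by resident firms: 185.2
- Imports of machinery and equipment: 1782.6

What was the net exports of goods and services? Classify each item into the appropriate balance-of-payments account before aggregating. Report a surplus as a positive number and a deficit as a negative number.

Goods: -1559.9 - 1782.6 = -3342.5
Services: 185.2 + 278.6 + 479.7 = 943.5
Trade balance = -3342.5 + 943.5 = -2399.0
(Excluded from the trade balance — financial account: inward foreign direct investment in the manufacturing sector 373.0, acquisition of a foreign subsidiary by a resident firm (outward FDI) 1237.7, increase in resident deposits held at foreign banks 320.8; primary income: dividends received from foreign subsidiaries of resident firms 441.1, interest received on holdings of foreign bonds 544.4, reinvested earnings on direct investment abroad 199.1; secondary income: personal remittances sent abroad by immigrant workers 352.4.)

-2399.0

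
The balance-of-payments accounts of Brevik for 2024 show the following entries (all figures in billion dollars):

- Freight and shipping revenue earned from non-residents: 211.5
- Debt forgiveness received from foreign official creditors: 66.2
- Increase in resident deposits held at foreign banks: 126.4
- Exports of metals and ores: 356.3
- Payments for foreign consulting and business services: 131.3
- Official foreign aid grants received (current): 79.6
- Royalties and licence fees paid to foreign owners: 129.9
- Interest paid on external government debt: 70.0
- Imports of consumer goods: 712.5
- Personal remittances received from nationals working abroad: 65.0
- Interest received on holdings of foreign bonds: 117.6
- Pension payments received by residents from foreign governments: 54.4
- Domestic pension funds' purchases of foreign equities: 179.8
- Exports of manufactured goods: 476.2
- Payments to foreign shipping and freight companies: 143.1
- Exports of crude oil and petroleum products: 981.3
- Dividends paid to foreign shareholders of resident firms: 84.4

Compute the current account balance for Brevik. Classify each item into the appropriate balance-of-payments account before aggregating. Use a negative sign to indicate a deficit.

Goods: 356.3 - 712.5 + 981.3 + 476.2 = 1101.3
Services: -131.3 + 211.5 - 129.9 - 143.1 = -192.8
Primary income: -84.4 - 70.0 + 117.6 = -36.8
Secondary income: 65.0 + 79.6 + 54.4 = 199.0
Current account = 1101.3 + (-192.8) + (-36.8) + 199.0 = 1070.7
(Excluded from the current account — capital account: debt forgiveness received from foreign official creditors 66.2; financial account: increase in resident deposits held at foreign banks 126.4, domestic pension funds' purchases of foreign equities 179.8.)

1070.7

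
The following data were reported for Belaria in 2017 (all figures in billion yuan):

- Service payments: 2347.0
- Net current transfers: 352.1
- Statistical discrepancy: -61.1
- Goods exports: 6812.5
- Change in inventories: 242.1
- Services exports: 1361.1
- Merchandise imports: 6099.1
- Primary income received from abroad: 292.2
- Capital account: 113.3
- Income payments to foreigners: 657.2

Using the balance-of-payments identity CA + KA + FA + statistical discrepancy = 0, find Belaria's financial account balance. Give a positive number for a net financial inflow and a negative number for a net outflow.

233.2

Goods balance = 6812.5 - 6099.1 = 713.4
Services balance = 1361.1 - 2347.0 = -985.9
Trade balance (goods + services) = 713.4 + (-985.9) = -272.5
Net primary income = 292.2 - 657.2 = -365.0
Net secondary income = 352.1
Current account = -272.5 + (-365.0) + 352.1 = -285.4
Financial account = -(-285.4 + 113.3 + (-61.1)) = 233.2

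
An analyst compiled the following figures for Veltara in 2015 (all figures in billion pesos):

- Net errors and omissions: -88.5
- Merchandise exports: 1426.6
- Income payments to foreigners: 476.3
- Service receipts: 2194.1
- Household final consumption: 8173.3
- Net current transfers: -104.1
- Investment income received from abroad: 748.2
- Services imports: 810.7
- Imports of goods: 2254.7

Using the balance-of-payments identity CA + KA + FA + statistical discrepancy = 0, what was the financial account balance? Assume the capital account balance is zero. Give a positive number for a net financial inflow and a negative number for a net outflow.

-634.6

Goods balance = 1426.6 - 2254.7 = -828.1
Services balance = 2194.1 - 810.7 = 1383.4
Trade balance (goods + services) = -828.1 + 1383.4 = 555.3
Net primary income = 748.2 - 476.3 = 271.9
Net secondary income = -104.1
Current account = 555.3 + 271.9 + (-104.1) = 723.1
Financial account = -(723.1 + (-88.5)) = -634.6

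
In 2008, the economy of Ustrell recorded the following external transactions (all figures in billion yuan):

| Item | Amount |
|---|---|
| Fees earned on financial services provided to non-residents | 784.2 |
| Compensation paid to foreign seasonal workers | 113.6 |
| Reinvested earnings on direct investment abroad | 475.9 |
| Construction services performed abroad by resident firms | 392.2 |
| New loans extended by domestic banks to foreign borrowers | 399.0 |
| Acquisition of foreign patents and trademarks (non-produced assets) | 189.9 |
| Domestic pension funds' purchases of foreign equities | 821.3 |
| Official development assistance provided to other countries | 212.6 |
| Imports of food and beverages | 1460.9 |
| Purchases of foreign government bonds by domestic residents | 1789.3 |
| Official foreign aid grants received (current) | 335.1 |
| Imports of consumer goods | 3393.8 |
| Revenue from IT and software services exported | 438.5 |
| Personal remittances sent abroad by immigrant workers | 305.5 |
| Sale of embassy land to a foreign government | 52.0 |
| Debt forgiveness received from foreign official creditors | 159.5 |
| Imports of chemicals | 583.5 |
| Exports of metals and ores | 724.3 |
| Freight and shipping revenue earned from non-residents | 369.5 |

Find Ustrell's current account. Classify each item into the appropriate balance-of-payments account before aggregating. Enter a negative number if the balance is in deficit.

-2550.2

Goods: -3393.8 - 1460.9 + 724.3 - 583.5 = -4713.9
Services: 369.5 + 392.2 + 438.5 + 784.2 = 1984.4
Primary income: -113.6 + 475.9 = 362.3
Secondary income: 335.1 - 305.5 - 212.6 = -183.0
Current account = (-4713.9) + 1984.4 + 362.3 + (-183.0) = -2550.2
(Excluded from the current account — financial account: new loans extended by domestic banks to foreign borrowers 399.0, domestic pension funds' purchases of foreign equities 821.3, purchases of foreign government bonds by domestic residents 1789.3; capital account: acquisition of foreign patents and trademarks (non-produced assets) 189.9, sale of embassy land to a foreign government 52.0, debt forgiveness received from foreign official creditors 159.5.)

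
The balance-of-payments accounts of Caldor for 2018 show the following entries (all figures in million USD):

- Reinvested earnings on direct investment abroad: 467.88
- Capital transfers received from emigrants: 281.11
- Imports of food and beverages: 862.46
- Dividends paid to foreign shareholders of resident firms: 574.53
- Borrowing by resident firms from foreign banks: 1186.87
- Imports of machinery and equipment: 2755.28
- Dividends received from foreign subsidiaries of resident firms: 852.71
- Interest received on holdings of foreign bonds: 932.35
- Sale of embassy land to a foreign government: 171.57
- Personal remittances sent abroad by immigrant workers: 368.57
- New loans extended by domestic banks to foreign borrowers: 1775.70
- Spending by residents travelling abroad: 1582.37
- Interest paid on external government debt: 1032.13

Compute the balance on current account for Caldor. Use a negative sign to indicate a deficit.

Goods: -2755.28 - 862.46 = -3617.74
Services: -1582.37
Primary income: -574.53 + 852.71 + 467.88 + 932.35 - 1032.13 = 646.28
Secondary income: -368.57
Current account = (-3617.74) + (-1582.37) + 646.28 + (-368.57) = -4922.40
(Excluded from the current account — capital account: capital transfers received from emigrants 281.11, sale of embassy land to a foreign government 171.57; financial account: borrowing by resident firms from foreign banks 1186.87, new loans extended by domestic banks to foreign borrowers 1775.70.)

-4922.40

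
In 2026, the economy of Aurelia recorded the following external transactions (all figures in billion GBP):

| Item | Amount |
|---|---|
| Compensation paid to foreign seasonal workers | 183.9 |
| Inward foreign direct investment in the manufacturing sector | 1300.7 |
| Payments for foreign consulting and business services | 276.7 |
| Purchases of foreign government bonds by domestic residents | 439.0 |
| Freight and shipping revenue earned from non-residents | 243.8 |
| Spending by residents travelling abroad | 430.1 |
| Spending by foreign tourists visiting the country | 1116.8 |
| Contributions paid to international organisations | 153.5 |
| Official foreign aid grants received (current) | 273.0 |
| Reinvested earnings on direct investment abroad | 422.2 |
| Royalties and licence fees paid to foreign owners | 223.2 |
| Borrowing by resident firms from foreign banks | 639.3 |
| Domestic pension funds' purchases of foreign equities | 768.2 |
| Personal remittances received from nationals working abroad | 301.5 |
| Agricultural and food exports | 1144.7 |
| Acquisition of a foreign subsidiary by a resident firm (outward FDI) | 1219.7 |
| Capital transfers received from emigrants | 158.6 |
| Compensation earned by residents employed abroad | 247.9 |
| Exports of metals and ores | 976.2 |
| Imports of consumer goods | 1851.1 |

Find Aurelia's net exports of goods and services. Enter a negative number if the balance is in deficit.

Goods: -1851.1 + 1144.7 + 976.2 = 269.8
Services: 243.8 - 223.2 - 276.7 - 430.1 + 1116.8 = 430.6
Trade balance = 269.8 + 430.6 = 700.4
(Excluded from the trade balance — primary income: compensation paid to foreign seasonal workers 183.9, reinvested earnings on direct investment abroad 422.2, compensation earned by residents employed abroad 247.9; financial account: inward foreign direct investment in the manufacturing sector 1300.7, purchases of foreign government bonds by domestic residents 439.0, borrowing by resident firms from foreign banks 639.3, domestic pension funds' purchases of foreign equities 768.2, acquisition of a foreign subsidiary by a resident firm (outward FDI) 1219.7; secondary income: contributions paid to international organisations 153.5, official foreign aid grants received (current) 273.0, personal remittances received from nationals working abroad 301.5; capital account: capital transfers received from emigrants 158.6.)

700.4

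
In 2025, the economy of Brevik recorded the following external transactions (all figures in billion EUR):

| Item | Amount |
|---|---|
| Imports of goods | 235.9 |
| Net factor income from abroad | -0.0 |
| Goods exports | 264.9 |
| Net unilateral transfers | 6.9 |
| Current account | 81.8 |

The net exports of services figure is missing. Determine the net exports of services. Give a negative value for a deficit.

Current account = goods balance + services balance + net primary income + net secondary income
Sum of the known components = 35.9
Net exports of services = CA - (known components) = 81.8 - 35.9 = 45.9

45.9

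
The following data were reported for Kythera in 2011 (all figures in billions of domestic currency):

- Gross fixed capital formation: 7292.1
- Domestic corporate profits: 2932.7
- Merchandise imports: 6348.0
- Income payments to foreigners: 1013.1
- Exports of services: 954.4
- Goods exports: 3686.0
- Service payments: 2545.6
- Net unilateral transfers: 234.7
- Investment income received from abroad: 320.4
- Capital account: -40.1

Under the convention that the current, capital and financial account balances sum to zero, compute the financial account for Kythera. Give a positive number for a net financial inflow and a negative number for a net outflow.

4751.3

Goods balance = 3686.0 - 6348.0 = -2662.0
Services balance = 954.4 - 2545.6 = -1591.2
Trade balance (goods + services) = -2662.0 + (-1591.2) = -4253.2
Net primary income = 320.4 - 1013.1 = -692.7
Net secondary income = 234.7
Current account = -4253.2 + (-692.7) + 234.7 = -4711.2
Financial account = -(-4711.2 + (-40.1)) = 4751.3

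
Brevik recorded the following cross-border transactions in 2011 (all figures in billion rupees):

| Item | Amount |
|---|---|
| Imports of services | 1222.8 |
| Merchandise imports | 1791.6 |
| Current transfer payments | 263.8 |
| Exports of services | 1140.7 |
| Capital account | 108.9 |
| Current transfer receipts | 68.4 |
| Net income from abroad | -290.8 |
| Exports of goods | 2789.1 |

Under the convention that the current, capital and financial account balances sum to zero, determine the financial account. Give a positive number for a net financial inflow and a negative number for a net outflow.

-538.1

Goods balance = 2789.1 - 1791.6 = 997.5
Services balance = 1140.7 - 1222.8 = -82.1
Trade balance (goods + services) = 997.5 + (-82.1) = 915.4
Net primary income = -290.8
Net secondary income = 68.4 - 263.8 = -195.4
Current account = 915.4 + (-290.8) + (-195.4) = 429.2
Financial account = -(429.2 + 108.9) = -538.1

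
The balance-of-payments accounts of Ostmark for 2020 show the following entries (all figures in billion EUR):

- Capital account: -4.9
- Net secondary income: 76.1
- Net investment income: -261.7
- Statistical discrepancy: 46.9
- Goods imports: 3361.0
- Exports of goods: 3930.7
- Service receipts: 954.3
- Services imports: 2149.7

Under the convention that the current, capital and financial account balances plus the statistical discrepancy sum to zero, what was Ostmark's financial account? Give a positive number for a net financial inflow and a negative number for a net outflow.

Goods balance = 3930.7 - 3361.0 = 569.7
Services balance = 954.3 - 2149.7 = -1195.4
Trade balance (goods + services) = 569.7 + (-1195.4) = -625.7
Net primary income = -261.7
Net secondary income = 76.1
Current account = -625.7 + (-261.7) + 76.1 = -811.3
Financial account = -(-811.3 + (-4.9) + 46.9) = 769.3

769.3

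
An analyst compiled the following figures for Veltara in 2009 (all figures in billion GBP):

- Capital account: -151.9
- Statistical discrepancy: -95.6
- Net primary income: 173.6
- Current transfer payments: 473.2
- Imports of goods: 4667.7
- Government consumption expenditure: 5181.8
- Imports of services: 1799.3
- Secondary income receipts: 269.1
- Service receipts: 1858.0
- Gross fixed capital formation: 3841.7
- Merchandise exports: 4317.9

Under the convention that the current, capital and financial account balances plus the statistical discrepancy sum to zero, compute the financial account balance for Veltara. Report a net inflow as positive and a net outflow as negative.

569.1

Goods balance = 4317.9 - 4667.7 = -349.8
Services balance = 1858.0 - 1799.3 = 58.7
Trade balance (goods + services) = -349.8 + 58.7 = -291.1
Net primary income = 173.6
Net secondary income = 269.1 - 473.2 = -204.1
Current account = -291.1 + 173.6 + (-204.1) = -321.6
Financial account = -(-321.6 + (-151.9) + (-95.6)) = 569.1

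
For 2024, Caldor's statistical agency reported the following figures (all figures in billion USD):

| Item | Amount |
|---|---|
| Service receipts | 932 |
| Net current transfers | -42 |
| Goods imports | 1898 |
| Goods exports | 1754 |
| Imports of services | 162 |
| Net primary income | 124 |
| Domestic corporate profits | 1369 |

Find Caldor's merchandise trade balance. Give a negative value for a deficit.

-144

Goods balance = 1754 - 1898 = -144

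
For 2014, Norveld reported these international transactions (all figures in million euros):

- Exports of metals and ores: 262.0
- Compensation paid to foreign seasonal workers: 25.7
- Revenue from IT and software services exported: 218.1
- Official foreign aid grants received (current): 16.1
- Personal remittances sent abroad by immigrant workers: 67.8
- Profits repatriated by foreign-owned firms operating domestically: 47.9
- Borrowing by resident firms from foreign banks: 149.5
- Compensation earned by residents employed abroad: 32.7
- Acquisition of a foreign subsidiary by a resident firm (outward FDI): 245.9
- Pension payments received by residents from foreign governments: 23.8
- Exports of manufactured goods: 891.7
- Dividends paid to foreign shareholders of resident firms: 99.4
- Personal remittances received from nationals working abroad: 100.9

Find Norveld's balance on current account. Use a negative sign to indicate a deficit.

Goods: 262.0 + 891.7 = 1153.7
Services: 218.1
Primary income: -47.9 + 32.7 - 99.4 - 25.7 = -140.3
Secondary income: 100.9 + 23.8 + 16.1 - 67.8 = 73.0
Current account = 1153.7 + 218.1 + (-140.3) + 73.0 = 1304.5
(Excluded from the current account — financial account: borrowing by resident firms from foreign banks 149.5, acquisition of a foreign subsidiary by a resident firm (outward FDI) 245.9.)

1304.5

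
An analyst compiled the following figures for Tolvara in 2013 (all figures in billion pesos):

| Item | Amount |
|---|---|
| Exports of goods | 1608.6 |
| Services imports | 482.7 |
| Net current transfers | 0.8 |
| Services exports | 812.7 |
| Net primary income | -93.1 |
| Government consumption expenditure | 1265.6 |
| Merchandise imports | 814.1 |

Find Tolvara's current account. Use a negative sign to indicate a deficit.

1032.2

Goods balance = 1608.6 - 814.1 = 794.5
Services balance = 812.7 - 482.7 = 330.0
Trade balance (goods + services) = 794.5 + 330.0 = 1124.5
Net primary income = -93.1
Net secondary income = 0.8
Current account = 1124.5 + (-93.1) + 0.8 = 1032.2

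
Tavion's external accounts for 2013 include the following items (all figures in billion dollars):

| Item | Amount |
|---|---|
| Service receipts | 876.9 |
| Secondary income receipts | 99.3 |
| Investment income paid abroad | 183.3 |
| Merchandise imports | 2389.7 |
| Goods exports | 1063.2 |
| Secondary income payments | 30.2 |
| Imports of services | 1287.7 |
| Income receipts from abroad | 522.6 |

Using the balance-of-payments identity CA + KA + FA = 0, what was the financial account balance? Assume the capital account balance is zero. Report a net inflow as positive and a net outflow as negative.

1328.9

Goods balance = 1063.2 - 2389.7 = -1326.5
Services balance = 876.9 - 1287.7 = -410.8
Trade balance (goods + services) = -1326.5 + (-410.8) = -1737.3
Net primary income = 522.6 - 183.3 = 339.3
Net secondary income = 99.3 - 30.2 = 69.1
Current account = -1737.3 + 339.3 + 69.1 = -1328.9
Financial account = -(-1328.9) = 1328.9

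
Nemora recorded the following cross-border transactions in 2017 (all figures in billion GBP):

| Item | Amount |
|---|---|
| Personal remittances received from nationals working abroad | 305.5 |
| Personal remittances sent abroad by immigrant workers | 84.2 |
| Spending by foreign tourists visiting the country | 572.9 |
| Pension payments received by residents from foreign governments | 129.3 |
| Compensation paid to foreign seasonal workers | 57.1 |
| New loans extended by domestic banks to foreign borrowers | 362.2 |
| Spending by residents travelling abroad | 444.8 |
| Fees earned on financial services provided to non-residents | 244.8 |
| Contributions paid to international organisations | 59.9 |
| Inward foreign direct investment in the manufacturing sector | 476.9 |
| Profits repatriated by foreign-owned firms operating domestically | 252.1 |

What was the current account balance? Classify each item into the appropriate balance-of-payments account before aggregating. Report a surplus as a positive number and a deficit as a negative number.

Services: 244.8 + 572.9 - 444.8 = 372.9
Primary income: -252.1 - 57.1 = -309.2
Secondary income: -59.9 + 129.3 + 305.5 - 84.2 = 290.7
Current account = 372.9 + (-309.2) + 290.7 = 354.4
(Excluded from the current account — financial account: new loans extended by domestic banks to foreign borrowers 362.2, inward foreign direct investment in the manufacturing sector 476.9.)

354.4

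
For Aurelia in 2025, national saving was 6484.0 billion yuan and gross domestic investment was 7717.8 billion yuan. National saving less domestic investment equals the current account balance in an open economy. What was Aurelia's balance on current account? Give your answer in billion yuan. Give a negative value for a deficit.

-1233.8

CA = S - I = 6484.0 - 7717.8 = -1233.8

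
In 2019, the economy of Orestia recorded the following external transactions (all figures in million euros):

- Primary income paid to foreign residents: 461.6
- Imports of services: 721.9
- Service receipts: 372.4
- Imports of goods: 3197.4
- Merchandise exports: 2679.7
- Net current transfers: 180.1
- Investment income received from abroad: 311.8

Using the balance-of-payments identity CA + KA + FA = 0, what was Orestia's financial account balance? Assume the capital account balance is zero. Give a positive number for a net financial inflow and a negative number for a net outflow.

836.9

Goods balance = 2679.7 - 3197.4 = -517.7
Services balance = 372.4 - 721.9 = -349.5
Trade balance (goods + services) = -517.7 + (-349.5) = -867.2
Net primary income = 311.8 - 461.6 = -149.8
Net secondary income = 180.1
Current account = -867.2 + (-149.8) + 180.1 = -836.9
Financial account = -(-836.9) = 836.9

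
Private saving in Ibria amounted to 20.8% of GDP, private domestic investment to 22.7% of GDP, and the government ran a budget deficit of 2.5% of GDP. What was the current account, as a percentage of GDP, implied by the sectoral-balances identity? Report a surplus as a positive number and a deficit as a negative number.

By the sectoral-balances identity, CA = (S_private - I) + (T - G).
Private balance = 20.8 - 22.7 = -1.9
Government balance (T - G) = -2.5
CA = -1.9 + (-2.5) = -4.4

-4.4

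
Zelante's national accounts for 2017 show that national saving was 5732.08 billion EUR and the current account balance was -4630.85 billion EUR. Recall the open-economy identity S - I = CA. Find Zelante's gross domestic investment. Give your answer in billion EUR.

I = S - CA = 5732.08 - (-4630.85) = 10362.93

10362.93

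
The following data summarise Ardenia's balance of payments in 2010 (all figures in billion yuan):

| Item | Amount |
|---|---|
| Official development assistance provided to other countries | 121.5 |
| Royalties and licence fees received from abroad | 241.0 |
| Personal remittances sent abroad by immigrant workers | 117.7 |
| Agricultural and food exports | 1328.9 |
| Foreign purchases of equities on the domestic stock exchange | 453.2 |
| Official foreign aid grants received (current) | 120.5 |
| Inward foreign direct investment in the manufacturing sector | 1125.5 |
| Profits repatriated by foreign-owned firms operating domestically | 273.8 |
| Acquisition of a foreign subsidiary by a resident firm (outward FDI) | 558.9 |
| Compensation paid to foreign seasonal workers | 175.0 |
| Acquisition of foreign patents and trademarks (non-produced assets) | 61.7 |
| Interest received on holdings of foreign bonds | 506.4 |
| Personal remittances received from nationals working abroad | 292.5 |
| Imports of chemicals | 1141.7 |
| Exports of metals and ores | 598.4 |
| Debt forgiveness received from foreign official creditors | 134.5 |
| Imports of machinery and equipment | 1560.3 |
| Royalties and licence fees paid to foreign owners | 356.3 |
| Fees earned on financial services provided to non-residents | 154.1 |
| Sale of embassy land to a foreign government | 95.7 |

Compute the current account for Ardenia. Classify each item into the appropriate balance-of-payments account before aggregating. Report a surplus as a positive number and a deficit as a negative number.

Goods: -1141.7 + 598.4 - 1560.3 + 1328.9 = -774.7
Services: -356.3 + 241.0 + 154.1 = 38.8
Primary income: -273.8 - 175.0 + 506.4 = 57.6
Secondary income: 120.5 + 292.5 - 117.7 - 121.5 = 173.8
Current account = (-774.7) + 38.8 + 57.6 + 173.8 = -504.5
(Excluded from the current account — financial account: foreign purchases of equities on the domestic stock exchange 453.2, inward foreign direct investment in the manufacturing sector 1125.5, acquisition of a foreign subsidiary by a resident firm (outward FDI) 558.9; capital account: acquisition of foreign patents and trademarks (non-produced assets) 61.7, debt forgiveness received from foreign official creditors 134.5, sale of embassy land to a foreign government 95.7.)

-504.5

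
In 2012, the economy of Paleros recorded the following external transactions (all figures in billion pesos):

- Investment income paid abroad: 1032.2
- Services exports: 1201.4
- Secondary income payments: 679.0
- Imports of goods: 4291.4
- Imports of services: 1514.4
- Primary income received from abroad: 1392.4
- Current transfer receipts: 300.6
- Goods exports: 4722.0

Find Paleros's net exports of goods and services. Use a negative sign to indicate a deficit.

117.6

Goods balance = 4722.0 - 4291.4 = 430.6
Services balance = 1201.4 - 1514.4 = -313.0
Trade balance (goods + services) = 430.6 + (-313.0) = 117.6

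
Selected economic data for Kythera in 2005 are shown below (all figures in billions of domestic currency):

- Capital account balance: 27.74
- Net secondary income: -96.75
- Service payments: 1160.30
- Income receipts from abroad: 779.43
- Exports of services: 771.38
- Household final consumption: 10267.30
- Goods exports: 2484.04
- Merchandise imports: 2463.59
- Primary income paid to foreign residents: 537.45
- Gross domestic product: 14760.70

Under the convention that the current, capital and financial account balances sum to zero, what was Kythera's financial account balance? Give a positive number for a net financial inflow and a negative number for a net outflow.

195.50

Goods balance = 2484.04 - 2463.59 = 20.45
Services balance = 771.38 - 1160.30 = -388.92
Trade balance (goods + services) = 20.45 + (-388.92) = -368.47
Net primary income = 779.43 - 537.45 = 241.98
Net secondary income = -96.75
Current account = -368.47 + 241.98 + (-96.75) = -223.24
Financial account = -(-223.24 + 27.74) = 195.50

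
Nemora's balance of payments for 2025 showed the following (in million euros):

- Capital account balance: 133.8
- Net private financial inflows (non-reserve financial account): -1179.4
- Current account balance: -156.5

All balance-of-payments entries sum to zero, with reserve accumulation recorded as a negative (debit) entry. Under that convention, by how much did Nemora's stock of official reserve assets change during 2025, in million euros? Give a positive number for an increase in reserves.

-1202.1

Official reserve transactions balance = -((-156.5) + 133.8 + (-1179.4)) = 1202.1
An accumulation of reserves is recorded as a debit (negative entry), so the change in the stock of reserves is the negative of that balance.
Change in official reserves = -(1202.1) = -1202.1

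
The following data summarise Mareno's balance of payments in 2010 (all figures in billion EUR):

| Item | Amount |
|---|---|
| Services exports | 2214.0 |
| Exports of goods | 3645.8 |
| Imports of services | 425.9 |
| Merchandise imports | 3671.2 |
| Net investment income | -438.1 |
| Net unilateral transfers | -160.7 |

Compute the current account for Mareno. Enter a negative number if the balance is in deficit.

Goods balance = 3645.8 - 3671.2 = -25.4
Services balance = 2214.0 - 425.9 = 1788.1
Trade balance (goods + services) = -25.4 + 1788.1 = 1762.7
Net primary income = -438.1
Net secondary income = -160.7
Current account = 1762.7 + (-438.1) + (-160.7) = 1163.9

1163.9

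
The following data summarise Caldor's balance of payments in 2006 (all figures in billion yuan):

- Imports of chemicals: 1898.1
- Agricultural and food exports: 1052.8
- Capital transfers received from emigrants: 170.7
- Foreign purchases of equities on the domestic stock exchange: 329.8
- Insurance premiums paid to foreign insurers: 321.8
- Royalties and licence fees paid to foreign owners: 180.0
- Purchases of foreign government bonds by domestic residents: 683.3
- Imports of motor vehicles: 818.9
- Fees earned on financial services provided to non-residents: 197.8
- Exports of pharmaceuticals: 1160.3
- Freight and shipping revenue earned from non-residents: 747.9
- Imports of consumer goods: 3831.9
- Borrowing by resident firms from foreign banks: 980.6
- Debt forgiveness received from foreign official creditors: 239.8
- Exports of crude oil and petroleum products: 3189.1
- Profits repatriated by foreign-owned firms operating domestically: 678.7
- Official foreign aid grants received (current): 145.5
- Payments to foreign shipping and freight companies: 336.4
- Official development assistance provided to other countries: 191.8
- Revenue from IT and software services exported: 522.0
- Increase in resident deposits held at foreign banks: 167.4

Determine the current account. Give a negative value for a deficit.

Goods: 3189.1 - 3831.9 + 1160.3 - 818.9 - 1898.1 + 1052.8 = -1146.7
Services: 747.9 - 180.0 + 522.0 - 336.4 + 197.8 - 321.8 = 629.5
Primary income: -678.7
Secondary income: 145.5 - 191.8 = -46.3
Current account = (-1146.7) + 629.5 + (-678.7) + (-46.3) = -1242.2
(Excluded from the current account — capital account: capital transfers received from emigrants 170.7, debt forgiveness received from foreign official creditors 239.8; financial account: foreign purchases of equities on the domestic stock exchange 329.8, purchases of foreign government bonds by domestic residents 683.3, borrowing by resident firms from foreign banks 980.6, increase in resident deposits held at foreign banks 167.4.)

-1242.2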